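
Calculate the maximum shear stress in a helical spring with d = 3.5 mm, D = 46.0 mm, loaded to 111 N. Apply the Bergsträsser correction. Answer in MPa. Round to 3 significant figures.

Spring index C = D/d = 46.0/3.5 = 13.1429
K_B = (4C+2)/(4C−3) = 54.571/49.571 = 1.1009
τ₀ = 8FD/(πd³) = 8·111·46.0/(π·3.5³) = 40848/134.7 = 303.26 MPa
τ_max = K·τ₀ = 1.1009 × 303.26 = 333.85 MPa

334 MPa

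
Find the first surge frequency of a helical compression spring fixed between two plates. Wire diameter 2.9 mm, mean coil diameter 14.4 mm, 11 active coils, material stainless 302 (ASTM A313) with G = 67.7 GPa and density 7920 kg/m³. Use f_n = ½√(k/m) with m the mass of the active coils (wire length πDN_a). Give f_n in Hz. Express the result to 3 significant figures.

418 Hz

k = Gd⁴/(8D³N_a) = (67.7×10³)(2.9⁴)/(8·14.4³·11) = 18.223 N/mm = 18223 N/m
Wire length L = πDN_a = π·14.4·11 = 497.63 mm
m = ρ·(πd²/4)·L = 7920 × 6.6052×10⁻⁶ m² × 0.49763 m = 0.026033 kg
f_n = ½√(k/m) = 0.5·√(18223/0.026033) = 0.5·√(6.9999e+05) = 418.33 Hz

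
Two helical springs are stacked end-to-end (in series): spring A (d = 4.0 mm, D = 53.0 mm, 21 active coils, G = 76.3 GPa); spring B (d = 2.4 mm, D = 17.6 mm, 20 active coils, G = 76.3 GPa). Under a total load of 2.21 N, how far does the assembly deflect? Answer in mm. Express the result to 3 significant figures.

k_A = Gd⁴/(8D³N_a) = (76.3×10³)(4.0⁴)/(8·53.0³·21) = 0.78096 N/mm
k_B = Gd⁴/(8D³N_a) = (76.3×10³)(2.4⁴)/(8·17.6³·20) = 2.9021 N/mm
Series: 1/k_eq = 1/0.78096 + 1/2.9021 = 1.6251; k_eq = 0.61536 N/mm
δ = F/k_eq = 2.21/0.61536 = 3.5914 mm

3.59 mm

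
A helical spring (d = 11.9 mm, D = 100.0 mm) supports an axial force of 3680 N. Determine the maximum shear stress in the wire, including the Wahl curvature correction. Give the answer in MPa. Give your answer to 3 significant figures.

653 MPa

Spring index C = D/d = 100.0/11.9 = 8.4034
K_W = (4C−1)/(4C−4) + 0.615/C = 32.613/29.613 + 0.0732 = 1.1745
τ₀ = 8FD/(πd³) = 8·3680·100.0/(π·11.9³) = 2.944e+06/5294.1 = 556.09 MPa
τ_max = K·τ₀ = 1.1745 × 556.09 = 653.13 MPa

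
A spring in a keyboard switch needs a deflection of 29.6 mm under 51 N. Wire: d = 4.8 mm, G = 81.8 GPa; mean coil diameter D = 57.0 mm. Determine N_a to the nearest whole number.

17

Required rate k = F/δ = 51/29.6 = 1.723 N/mm
N_a = Gd⁴/(8D³k) = (81.8×10³ × 4.8⁴)/(8 × 57.0³ × 1.723)
    = 4.34228e+07 / 2.55266e+06 = 17.01 → 17 coils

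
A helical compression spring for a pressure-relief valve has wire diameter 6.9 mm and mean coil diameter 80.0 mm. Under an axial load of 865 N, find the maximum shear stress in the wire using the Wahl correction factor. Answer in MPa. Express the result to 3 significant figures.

603 MPa

Spring index C = D/d = 80.0/6.9 = 11.5942
K_W = (4C−1)/(4C−4) + 0.615/C = 45.377/42.377 + 0.0530 = 1.1238
τ₀ = 8FD/(πd³) = 8·865·80.0/(π·6.9³) = 553600/1032 = 536.41 MPa
τ_max = K·τ₀ = 1.1238 × 536.41 = 602.84 MPa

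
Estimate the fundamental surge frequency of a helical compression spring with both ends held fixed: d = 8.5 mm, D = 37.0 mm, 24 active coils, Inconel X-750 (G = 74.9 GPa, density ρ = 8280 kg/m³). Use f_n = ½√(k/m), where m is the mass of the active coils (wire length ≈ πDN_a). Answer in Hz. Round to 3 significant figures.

k = Gd⁴/(8D³N_a) = (74.9×10³)(8.5⁴)/(8·37.0³·24) = 40.202 N/mm = 40202 N/m
Wire length L = πDN_a = π·37.0·24 = 2789.7 mm
m = ρ·(πd²/4)·L = 8280 × 56.745×10⁻⁶ m² × 2.7897 m = 1.3108 kg
f_n = ½√(k/m) = 0.5·√(40202/1.3108) = 0.5·√(30671) = 87.566 Hz

87.6 Hz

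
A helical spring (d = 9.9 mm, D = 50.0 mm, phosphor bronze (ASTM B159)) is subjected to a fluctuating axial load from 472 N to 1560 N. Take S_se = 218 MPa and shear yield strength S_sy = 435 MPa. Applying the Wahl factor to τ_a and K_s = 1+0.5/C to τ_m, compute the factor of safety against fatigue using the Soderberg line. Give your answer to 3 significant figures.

C = D/d = 50.0/9.9 = 5.0505; K_W = (4C−1)/(4C−4)+0.615/C = 1.3069; K_s = 1+0.5/C = 1.0990
F_a = (F_max−F_min)/2 = 544 N; F_m = (F_max+F_min)/2 = 1016 N
τ_a = K_W·8F_aD/(πd³) = 1.3069 × 71.384 = 93.295 MPa
τ_m = K_s·8F_mD/(πd³) = 1.0990 × 133.32 = 146.52 MPa
Soderberg: 1/n_f = τ_a/S_se + τ_m/S_sy = 93.295/218 + 146.52/435 = 0.42796 + 0.33683 = 0.76478
n_f = 1/0.76478 = 1.308

1.31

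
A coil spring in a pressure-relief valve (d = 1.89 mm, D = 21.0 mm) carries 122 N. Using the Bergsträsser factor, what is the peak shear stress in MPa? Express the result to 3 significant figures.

Spring index C = D/d = 21.0/1.89 = 11.1111
K_B = (4C+2)/(4C−3) = 46.444/41.444 = 1.1206
τ₀ = 8FD/(πd³) = 8·122·21.0/(π·1.89³) = 20496/21.21 = 966.35 MPa
τ_max = K·τ₀ = 1.1206 × 966.35 = 1082.9 MPa

1080 MPa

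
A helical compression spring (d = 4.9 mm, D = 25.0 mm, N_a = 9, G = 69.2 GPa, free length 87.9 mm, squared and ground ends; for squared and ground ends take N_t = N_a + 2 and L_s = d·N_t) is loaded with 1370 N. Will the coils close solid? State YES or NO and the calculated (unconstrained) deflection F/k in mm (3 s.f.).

k = Gd⁴/(8D³N_a) = (69.2×10³)(4.9⁴)/(8·25.0³·9) = 35.46 N/mm
N_t = 11; L_s = 4.9·11 = 53.9 mm; δ_solid = L₀ − L_s = 87.9 − 53.9 = 34 mm
δ = F/k = 1370/35.46 = 38.635 mm
δ ≥ δ_solid → spring goes solid

YES, δ = 38.6 mm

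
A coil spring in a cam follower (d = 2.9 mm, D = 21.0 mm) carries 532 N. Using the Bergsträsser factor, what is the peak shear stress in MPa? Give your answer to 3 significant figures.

1390 MPa

Spring index C = D/d = 21.0/2.9 = 7.2414
K_B = (4C+2)/(4C−3) = 30.966/25.966 = 1.1926
τ₀ = 8FD/(πd³) = 8·532·21.0/(π·2.9³) = 89376/76.62 = 1166.5 MPa
τ_max = K·τ₀ = 1.1926 × 1166.5 = 1391.1 MPa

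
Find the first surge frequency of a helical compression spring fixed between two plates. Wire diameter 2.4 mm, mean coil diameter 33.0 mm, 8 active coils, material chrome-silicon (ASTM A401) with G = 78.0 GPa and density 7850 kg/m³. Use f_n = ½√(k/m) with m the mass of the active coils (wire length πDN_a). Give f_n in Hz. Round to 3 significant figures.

97.7 Hz

k = Gd⁴/(8D³N_a) = (78.0×10³)(2.4⁴)/(8·33.0³·8) = 1.1252 N/mm = 1125.2 N/m
Wire length L = πDN_a = π·33.0·8 = 829.38 mm
m = ρ·(πd²/4)·L = 7850 × 4.5239×10⁻⁶ m² × 0.82938 m = 0.029453 kg
f_n = ½√(k/m) = 0.5·√(1125.2/0.029453) = 0.5·√(38202) = 97.726 Hz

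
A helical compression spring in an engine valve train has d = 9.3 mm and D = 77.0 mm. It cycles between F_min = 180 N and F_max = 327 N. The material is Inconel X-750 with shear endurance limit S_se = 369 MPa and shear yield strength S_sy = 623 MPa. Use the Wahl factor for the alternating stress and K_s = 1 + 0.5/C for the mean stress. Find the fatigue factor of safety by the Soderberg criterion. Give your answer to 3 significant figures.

6.16

C = D/d = 77.0/9.3 = 8.2796; K_W = (4C−1)/(4C−4)+0.615/C = 1.1773; K_s = 1+0.5/C = 1.0604
F_a = (F_max−F_min)/2 = 73.5 N; F_m = (F_max+F_min)/2 = 253.5 N
τ_a = K_W·8F_aD/(πd³) = 1.1773 × 17.917 = 21.094 MPa
τ_m = K_s·8F_mD/(πd³) = 1.0604 × 61.796 = 65.528 MPa
Soderberg: 1/n_f = τ_a/S_se + τ_m/S_sy = 21.094/369 + 65.528/623 = 0.05717 + 0.10518 = 0.16235
n_f = 1/0.16235 = 6.16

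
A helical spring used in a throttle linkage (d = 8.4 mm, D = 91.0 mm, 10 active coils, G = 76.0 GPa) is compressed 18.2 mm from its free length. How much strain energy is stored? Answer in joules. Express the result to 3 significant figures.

1.04 J

k = Gd⁴/(8D³N_a) = (76.0×10³)(8.4⁴)/(8·91.0³·10) = 6.2765 N/mm
U = ½kδ² = 0.5 × 6.2765 × 18.2² = 1039.5 N·mm = 1.0395 J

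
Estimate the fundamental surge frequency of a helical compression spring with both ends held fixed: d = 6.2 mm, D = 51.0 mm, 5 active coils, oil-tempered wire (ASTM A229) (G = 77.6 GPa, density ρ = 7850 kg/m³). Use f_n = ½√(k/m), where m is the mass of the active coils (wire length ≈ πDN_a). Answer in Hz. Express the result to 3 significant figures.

169 Hz

k = Gd⁴/(8D³N_a) = (77.6×10³)(6.2⁴)/(8·51.0³·5) = 21.61 N/mm = 21610 N/m
Wire length L = πDN_a = π·51.0·5 = 801.11 mm
m = ρ·(πd²/4)·L = 7850 × 30.191×10⁻⁶ m² × 0.80111 m = 0.18986 kg
f_n = ½√(k/m) = 0.5·√(21610/0.18986) = 0.5·√(1.1382e+05) = 168.69 Hz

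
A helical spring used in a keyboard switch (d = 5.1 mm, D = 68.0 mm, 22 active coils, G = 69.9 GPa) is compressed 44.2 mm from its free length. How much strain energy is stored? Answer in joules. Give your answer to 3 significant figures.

0.835 J

k = Gd⁴/(8D³N_a) = (69.9×10³)(5.1⁴)/(8·68.0³·22) = 0.85451 N/mm
U = ½kδ² = 0.5 × 0.85451 × 44.2² = 834.71 N·mm = 0.83471 J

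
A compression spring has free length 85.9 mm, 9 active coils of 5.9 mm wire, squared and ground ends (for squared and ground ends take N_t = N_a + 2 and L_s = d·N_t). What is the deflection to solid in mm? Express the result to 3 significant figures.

N_t = 11; L_s = 5.9·11 = 64.9 mm
δ_solid = L₀ − L_s = 85.9 − 64.9 = 21 mm

21.0 mm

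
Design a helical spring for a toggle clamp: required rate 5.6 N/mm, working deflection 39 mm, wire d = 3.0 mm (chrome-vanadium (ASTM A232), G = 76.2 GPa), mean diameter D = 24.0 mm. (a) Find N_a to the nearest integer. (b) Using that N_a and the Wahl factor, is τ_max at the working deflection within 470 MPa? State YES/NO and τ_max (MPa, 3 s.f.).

N_a = Gd⁴/(8D³k) = (76.2×10³)(3.0⁴)/(8·24.0³·5.6) = 9.966 → N_a = 10
Actual rate k = Gd⁴/(8D³·10) = 5.5811 N/mm
Working load F = kδ = 5.5811·39 = 217.66 N
C = 24.0/3.0 = 8.0000; K_W = (4C−1)/(4C−4)+0.615/C = 1.1840
τ_max = K_W·8FD/(πd³) = 1.1840·492.68 = 583.35 MPa
τ_max > 470 MPa → exceeds allowable

(a) 10 coils; (b) NO, τ_max = 583 MPa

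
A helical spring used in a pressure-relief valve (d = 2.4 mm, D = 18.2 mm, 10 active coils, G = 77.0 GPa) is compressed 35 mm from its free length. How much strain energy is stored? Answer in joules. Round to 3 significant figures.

3.24 J

k = Gd⁴/(8D³N_a) = (77.0×10³)(2.4⁴)/(8·18.2³·10) = 5.297 N/mm
U = ½kδ² = 0.5 × 5.297 × 35² = 3244.4 N·mm = 3.2444 J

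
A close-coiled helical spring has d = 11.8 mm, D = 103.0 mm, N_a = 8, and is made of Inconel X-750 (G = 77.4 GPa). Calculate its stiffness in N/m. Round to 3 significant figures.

21500 N/m

k = Gd⁴/(8D³N_a) = (77.4×10³ × 11.8⁴) / (8 × 103.0³ × 8)
  = 1.50061e+09 / 6.99345e+07 = 21.457 N/mm = 21457 N/m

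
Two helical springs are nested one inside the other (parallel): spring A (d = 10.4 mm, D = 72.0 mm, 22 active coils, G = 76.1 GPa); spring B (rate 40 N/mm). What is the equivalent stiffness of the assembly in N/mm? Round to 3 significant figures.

k_A = Gd⁴/(8D³N_a) = (76.1×10³)(10.4⁴)/(8·72.0³·22) = 13.552 N/mm
Parallel: k_eq = 13.552 + 40 = 53.552 N/mm

53.6 N/mm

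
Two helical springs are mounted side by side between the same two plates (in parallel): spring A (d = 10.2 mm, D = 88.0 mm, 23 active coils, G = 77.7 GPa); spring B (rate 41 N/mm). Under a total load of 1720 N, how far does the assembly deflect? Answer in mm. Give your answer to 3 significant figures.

k_A = Gd⁴/(8D³N_a) = (77.7×10³)(10.2⁴)/(8·88.0³·23) = 6.7074 N/mm
Parallel: k_eq = 6.7074 + 41 = 47.707 N/mm
δ = F/k_eq = 1720/47.707 = 36.053 mm

36.1 mm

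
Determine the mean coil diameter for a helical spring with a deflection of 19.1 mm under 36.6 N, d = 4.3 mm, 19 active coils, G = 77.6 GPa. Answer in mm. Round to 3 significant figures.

45.0 mm

Required rate k = F/δ = 36.6/19.1 = 1.9162 N/mm
D = (Gd⁴/(8N_a·k))^(1/3) = (77.6×10³·4.3⁴/(8·19·1.9162))^(1/3)
  = (91084.4)^(1/3) = 44.9933 mm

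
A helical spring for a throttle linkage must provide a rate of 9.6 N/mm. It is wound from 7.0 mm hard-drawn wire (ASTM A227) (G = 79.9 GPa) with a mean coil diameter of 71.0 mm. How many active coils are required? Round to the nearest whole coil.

N_a = Gd⁴/(8D³k) = (79.9×10³ × 7.0⁴)/(8 × 71.0³ × 9.6)
    = 1.9184e+08 / 2.74876e+07 = 6.979 → 7 coils

7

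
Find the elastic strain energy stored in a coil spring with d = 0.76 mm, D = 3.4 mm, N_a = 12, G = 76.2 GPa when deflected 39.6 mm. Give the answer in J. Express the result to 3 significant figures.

5.28 J

k = Gd⁴/(8D³N_a) = (76.2×10³)(0.76⁴)/(8·3.4³·12) = 6.7375 N/mm
U = ½kδ² = 0.5 × 6.7375 × 39.6² = 5282.8 N·mm = 5.2828 J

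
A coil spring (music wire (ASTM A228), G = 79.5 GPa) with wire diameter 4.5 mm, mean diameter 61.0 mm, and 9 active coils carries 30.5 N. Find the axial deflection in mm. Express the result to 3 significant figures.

k = Gd⁴/(8D³N_a) = (79.5×10³)(4.5⁴)/(8·61.0³·9) = 1.9948 N/mm
δ = F/k = 30.5 / 1.9948 = 15.29 mm

15.3 mm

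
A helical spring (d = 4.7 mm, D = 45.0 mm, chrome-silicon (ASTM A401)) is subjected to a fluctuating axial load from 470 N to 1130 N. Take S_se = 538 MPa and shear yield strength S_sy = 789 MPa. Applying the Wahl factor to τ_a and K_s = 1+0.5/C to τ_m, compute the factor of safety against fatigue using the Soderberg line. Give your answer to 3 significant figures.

C = D/d = 45.0/4.7 = 9.5745; K_W = (4C−1)/(4C−4)+0.615/C = 1.1517; K_s = 1+0.5/C = 1.0522
F_a = (F_max−F_min)/2 = 330 N; F_m = (F_max+F_min)/2 = 800 N
τ_a = K_W·8F_aD/(πd³) = 1.1517 × 364.23 = 419.48 MPa
τ_m = K_s·8F_mD/(πd³) = 1.0522 × 882.98 = 929.09 MPa
Soderberg: 1/n_f = τ_a/S_se + τ_m/S_sy = 419.48/538 + 929.09/789 = 0.77971 + 1.17755 = 1.9573
n_f = 1/1.9573 = 0.5109

0.511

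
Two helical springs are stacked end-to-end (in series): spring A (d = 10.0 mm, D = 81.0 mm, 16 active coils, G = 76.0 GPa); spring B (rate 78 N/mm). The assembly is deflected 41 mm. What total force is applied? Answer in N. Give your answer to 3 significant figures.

k_A = Gd⁴/(8D³N_a) = (76.0×10³)(10.0⁴)/(8·81.0³·16) = 11.172 N/mm
Series: 1/k_eq = 1/11.172 + 1/78 = 0.10233; k_eq = 9.7727 N/mm
F = k_eq·δ = 9.7727·41 = 400.68 N

401 N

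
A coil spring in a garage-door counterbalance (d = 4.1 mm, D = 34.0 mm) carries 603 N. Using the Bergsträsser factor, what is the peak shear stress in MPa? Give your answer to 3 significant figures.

Spring index C = D/d = 34.0/4.1 = 8.2927
K_B = (4C+2)/(4C−3) = 35.171/30.171 = 1.1657
τ₀ = 8FD/(πd³) = 8·603·34.0/(π·4.1³) = 164016/216.52 = 757.5 MPa
τ_max = K·τ₀ = 1.1657 × 757.5 = 883.04 MPa

883 MPa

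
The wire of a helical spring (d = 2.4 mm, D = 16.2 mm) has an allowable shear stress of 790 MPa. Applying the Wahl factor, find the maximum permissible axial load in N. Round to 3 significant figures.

217 N

C = D/d = 16.2/2.4 = 6.7500
K_W = (4C−1)/(4C−4) + 0.615/C = 26.000/23.000 + 0.0911 = 1.2215
τ_max = K·8FD/(πd³) → F_max = τ_allow·πd³/(8DK)
F_max = 790·π·2.4³/(8·16.2·1.2215) = 34309/158.31 = 216.72 N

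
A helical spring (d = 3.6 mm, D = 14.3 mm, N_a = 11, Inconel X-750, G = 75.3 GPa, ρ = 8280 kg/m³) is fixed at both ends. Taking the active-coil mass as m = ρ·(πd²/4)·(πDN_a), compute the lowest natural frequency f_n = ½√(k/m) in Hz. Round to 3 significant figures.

k = Gd⁴/(8D³N_a) = (75.3×10³)(3.6⁴)/(8·14.3³·11) = 49.149 N/mm = 49149 N/m
Wire length L = πDN_a = π·14.3·11 = 494.17 mm
m = ρ·(πd²/4)·L = 8280 × 10.179×10⁻⁶ m² × 0.49417 m = 0.041649 kg
f_n = ½√(k/m) = 0.5·√(49149/0.041649) = 0.5·√(1.1801e+06) = 543.16 Hz

543 Hz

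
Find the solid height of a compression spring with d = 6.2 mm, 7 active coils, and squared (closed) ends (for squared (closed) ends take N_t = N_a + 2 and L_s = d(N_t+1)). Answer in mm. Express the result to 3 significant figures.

squared (closed) ends: N_t = N_a + 2 = 7 + 2 = 9
L_s = d·(N_t+1) = 6.2 × 10 = 62 mm

62.0 mm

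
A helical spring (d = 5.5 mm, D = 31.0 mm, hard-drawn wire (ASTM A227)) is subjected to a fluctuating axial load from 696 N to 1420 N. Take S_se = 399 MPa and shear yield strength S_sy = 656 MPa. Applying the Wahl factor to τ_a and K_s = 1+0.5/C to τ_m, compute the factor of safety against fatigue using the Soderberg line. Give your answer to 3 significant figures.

0.725

C = D/d = 31.0/5.5 = 5.6364; K_W = (4C−1)/(4C−4)+0.615/C = 1.2709; K_s = 1+0.5/C = 1.0887
F_a = (F_max−F_min)/2 = 362 N; F_m = (F_max+F_min)/2 = 1058 N
τ_a = K_W·8F_aD/(πd³) = 1.2709 × 171.76 = 218.29 MPa
τ_m = K_s·8F_mD/(πd³) = 1.0887 × 502 = 546.53 MPa
Soderberg: 1/n_f = τ_a/S_se + τ_m/S_sy = 218.29/399 + 546.53/656 = 0.54708 + 0.83312 = 1.3802
n_f = 1/1.3802 = 0.7245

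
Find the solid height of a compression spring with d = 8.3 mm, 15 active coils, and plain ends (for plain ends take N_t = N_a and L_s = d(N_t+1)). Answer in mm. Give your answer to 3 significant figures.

133 mm

plain ends: N_t = N_a = 15
L_s = d·(N_t+1) = 8.3 × 16 = 132.8 mm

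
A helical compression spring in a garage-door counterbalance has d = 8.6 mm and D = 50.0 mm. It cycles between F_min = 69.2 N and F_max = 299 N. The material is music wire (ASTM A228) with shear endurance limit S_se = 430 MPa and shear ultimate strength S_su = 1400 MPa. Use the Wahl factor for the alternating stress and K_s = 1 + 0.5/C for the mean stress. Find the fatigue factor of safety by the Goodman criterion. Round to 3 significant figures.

C = D/d = 50.0/8.6 = 5.8140; K_W = (4C−1)/(4C−4)+0.615/C = 1.2616; K_s = 1+0.5/C = 1.0860
F_a = (F_max−F_min)/2 = 114.9 N; F_m = (F_max+F_min)/2 = 184.1 N
τ_a = K_W·8F_aD/(πd³) = 1.2616 × 23 = 29.017 MPa
τ_m = K_s·8F_mD/(πd³) = 1.0860 × 36.853 = 40.022 MPa
Goodman: 1/n_f = τ_a/S_se + τ_m/S_su = 29.017/430 + 40.022/1400 = 0.06748 + 0.02859 = 0.096068
n_f = 1/0.096068 = 10.41

10.4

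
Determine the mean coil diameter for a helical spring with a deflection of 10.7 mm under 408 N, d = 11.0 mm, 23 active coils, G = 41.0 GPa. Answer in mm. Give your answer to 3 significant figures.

Required rate k = F/δ = 408/10.7 = 38.131 N/mm
D = (Gd⁴/(8N_a·k))^(1/3) = (41.0×10³·11.0⁴/(8·23·38.131))^(1/3)
  = (85558)^(1/3) = 44.0643 mm

44.1 mm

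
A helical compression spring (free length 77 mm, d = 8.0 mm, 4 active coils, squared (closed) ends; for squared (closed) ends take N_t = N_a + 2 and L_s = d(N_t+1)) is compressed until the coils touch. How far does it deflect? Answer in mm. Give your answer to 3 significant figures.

N_t = 6; L_s = 8.0·7 = 56 mm
δ_solid = L₀ − L_s = 77 − 56 = 21 mm

21.0 mm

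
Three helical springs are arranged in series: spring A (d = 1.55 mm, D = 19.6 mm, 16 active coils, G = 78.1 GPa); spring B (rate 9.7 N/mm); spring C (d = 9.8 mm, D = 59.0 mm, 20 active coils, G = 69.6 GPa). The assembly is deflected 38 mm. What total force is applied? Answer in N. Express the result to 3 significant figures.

16.6 N

k_A = Gd⁴/(8D³N_a) = (78.1×10³)(1.55⁴)/(8·19.6³·16) = 0.46773 N/mm
k_C = Gd⁴/(8D³N_a) = (69.6×10³)(9.8⁴)/(8·59.0³·20) = 19.536 N/mm
Series: 1/k_eq = 1/0.46773 + 1/9.7 + 1/19.536 = 2.2922; k_eq = 0.43625 N/mm
F = k_eq·δ = 0.43625·38 = 16.578 N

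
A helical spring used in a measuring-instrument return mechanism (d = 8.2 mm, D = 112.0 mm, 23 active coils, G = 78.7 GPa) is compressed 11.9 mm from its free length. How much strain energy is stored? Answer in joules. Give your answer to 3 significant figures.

0.0975 J

k = Gd⁴/(8D³N_a) = (78.7×10³)(8.2⁴)/(8·112.0³·23) = 1.3764 N/mm
U = ½kδ² = 0.5 × 1.3764 × 11.9² = 97.459 N·mm = 0.097459 J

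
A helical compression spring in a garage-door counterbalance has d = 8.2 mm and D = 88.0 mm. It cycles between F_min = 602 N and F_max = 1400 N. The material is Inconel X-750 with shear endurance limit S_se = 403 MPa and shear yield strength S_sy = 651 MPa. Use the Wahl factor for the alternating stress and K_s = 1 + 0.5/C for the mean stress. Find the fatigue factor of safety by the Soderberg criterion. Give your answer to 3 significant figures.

0.900

C = D/d = 88.0/8.2 = 10.7317; K_W = (4C−1)/(4C−4)+0.615/C = 1.1344; K_s = 1+0.5/C = 1.0466
F_a = (F_max−F_min)/2 = 399 N; F_m = (F_max+F_min)/2 = 1001 N
τ_a = K_W·8F_aD/(πd³) = 1.1344 × 162.16 = 183.95 MPa
τ_m = K_s·8F_mD/(πd³) = 1.0466 × 406.83 = 425.79 MPa
Soderberg: 1/n_f = τ_a/S_se + τ_m/S_sy = 183.95/403 + 425.79/651 = 0.45646 + 0.65405 = 1.1105
n_f = 1/1.1105 = 0.9005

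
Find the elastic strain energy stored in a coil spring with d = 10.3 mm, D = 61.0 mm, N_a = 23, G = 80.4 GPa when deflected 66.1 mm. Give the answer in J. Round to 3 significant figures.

47.3 J

k = Gd⁴/(8D³N_a) = (80.4×10³)(10.3⁴)/(8·61.0³·23) = 21.667 N/mm
U = ½kδ² = 0.5 × 21.667 × 66.1² = 47334 N·mm = 47.334 J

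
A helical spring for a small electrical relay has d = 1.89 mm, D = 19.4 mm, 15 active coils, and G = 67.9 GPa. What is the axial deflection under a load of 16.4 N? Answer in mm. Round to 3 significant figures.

k = Gd⁴/(8D³N_a) = (67.9×10³)(1.89⁴)/(8·19.4³·15) = 0.98885 N/mm
δ = F/k = 16.4 / 0.98885 = 16.585 mm

16.6 mm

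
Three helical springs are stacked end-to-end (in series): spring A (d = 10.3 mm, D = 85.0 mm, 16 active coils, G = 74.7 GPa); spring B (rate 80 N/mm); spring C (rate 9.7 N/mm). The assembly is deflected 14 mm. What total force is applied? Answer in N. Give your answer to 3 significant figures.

k_A = Gd⁴/(8D³N_a) = (74.7×10³)(10.3⁴)/(8·85.0³·16) = 10.696 N/mm
Series: 1/k_eq = 1/10.696 + 1/80 + 1/9.7 = 0.20909; k_eq = 4.7826 N/mm
F = k_eq·δ = 4.7826·14 = 66.957 N

67.0 N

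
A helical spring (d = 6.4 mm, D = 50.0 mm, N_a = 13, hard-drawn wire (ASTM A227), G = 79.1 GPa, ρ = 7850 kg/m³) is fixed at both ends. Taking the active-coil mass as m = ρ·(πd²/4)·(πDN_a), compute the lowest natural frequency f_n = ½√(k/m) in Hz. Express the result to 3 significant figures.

k = Gd⁴/(8D³N_a) = (79.1×10³)(6.4⁴)/(8·50.0³·13) = 10.208 N/mm = 10208 N/m
Wire length L = πDN_a = π·50.0·13 = 2042 mm
m = ρ·(πd²/4)·L = 7850 × 32.17×10⁻⁶ m² × 2.042 m = 0.51568 kg
f_n = ½√(k/m) = 0.5·√(10208/0.51568) = 0.5·√(19796) = 70.349 Hz

70.3 Hz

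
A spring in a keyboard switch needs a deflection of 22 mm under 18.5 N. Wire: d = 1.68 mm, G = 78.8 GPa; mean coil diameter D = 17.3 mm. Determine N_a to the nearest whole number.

Required rate k = F/δ = 18.5/22 = 0.84091 N/mm
N_a = Gd⁴/(8D³k) = (78.8×10³ × 1.68⁴)/(8 × 17.3³ × 0.84091)
    = 627716 / 34831.9 = 18.02 → 18 coils

18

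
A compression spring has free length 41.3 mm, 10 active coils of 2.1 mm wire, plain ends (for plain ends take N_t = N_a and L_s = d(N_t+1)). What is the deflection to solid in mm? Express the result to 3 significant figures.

N_t = 10; L_s = 2.1·11 = 23.1 mm
δ_solid = L₀ − L_s = 41.3 − 23.1 = 18.2 mm

18.2 mm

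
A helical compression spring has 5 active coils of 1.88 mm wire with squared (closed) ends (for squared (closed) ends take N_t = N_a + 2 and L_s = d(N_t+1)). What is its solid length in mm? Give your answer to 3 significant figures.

15.0 mm

squared (closed) ends: N_t = N_a + 2 = 5 + 2 = 7
L_s = d·(N_t+1) = 1.88 × 8 = 15.04 mm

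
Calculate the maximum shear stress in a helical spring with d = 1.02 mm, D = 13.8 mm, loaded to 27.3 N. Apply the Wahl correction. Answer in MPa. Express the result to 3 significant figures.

999 MPa

Spring index C = D/d = 13.8/1.02 = 13.5294
K_W = (4C−1)/(4C−4) + 0.615/C = 53.118/50.118 + 0.0455 = 1.1053
τ₀ = 8FD/(πd³) = 8·27.3·13.8/(π·1.02³) = 3013.92/3.3339 = 904.03 MPa
τ_max = K·τ₀ = 1.1053 × 904.03 = 999.24 MPa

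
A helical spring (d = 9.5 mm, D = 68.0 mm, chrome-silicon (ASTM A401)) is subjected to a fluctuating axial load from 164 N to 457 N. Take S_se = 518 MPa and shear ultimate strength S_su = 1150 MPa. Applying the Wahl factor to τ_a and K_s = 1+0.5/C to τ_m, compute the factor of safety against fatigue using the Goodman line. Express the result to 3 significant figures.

C = D/d = 68.0/9.5 = 7.1579; K_W = (4C−1)/(4C−4)+0.615/C = 1.2077; K_s = 1+0.5/C = 1.0699
F_a = (F_max−F_min)/2 = 146.5 N; F_m = (F_max+F_min)/2 = 310.5 N
τ_a = K_W·8F_aD/(πd³) = 1.2077 × 29.588 = 35.734 MPa
τ_m = K_s·8F_mD/(πd³) = 1.0699 × 62.71 = 67.091 MPa
Goodman: 1/n_f = τ_a/S_se + τ_m/S_su = 35.734/518 + 67.091/1150 = 0.06898 + 0.05834 = 0.12732
n_f = 1/0.12732 = 7.854

7.85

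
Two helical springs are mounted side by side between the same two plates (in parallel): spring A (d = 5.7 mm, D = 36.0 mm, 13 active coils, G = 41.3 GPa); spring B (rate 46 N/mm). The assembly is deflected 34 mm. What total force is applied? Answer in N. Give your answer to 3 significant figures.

1870 N

k_A = Gd⁴/(8D³N_a) = (41.3×10³)(5.7⁴)/(8·36.0³·13) = 8.9848 N/mm
Parallel: k_eq = 8.9848 + 46 = 54.985 N/mm
F = k_eq·δ = 54.985·34 = 1869.5 N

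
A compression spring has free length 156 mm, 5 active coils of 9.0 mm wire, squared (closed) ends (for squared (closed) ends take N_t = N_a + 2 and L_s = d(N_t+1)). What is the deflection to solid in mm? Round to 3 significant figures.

84.0 mm

N_t = 7; L_s = 9.0·8 = 72 mm
δ_solid = L₀ − L_s = 156 − 72 = 84 mm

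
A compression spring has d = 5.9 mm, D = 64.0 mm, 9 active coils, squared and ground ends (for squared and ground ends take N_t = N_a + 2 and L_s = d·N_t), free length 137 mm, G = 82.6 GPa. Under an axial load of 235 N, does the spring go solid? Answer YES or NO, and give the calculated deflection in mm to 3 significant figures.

NO, δ = 44.3 mm

k = Gd⁴/(8D³N_a) = (82.6×10³)(5.9⁴)/(8·64.0³·9) = 5.3029 N/mm
N_t = 11; L_s = 5.9·11 = 64.9 mm; δ_solid = L₀ − L_s = 137 − 64.9 = 72.1 mm
δ = F/k = 235/5.3029 = 44.315 mm
δ < δ_solid → spring does not go solid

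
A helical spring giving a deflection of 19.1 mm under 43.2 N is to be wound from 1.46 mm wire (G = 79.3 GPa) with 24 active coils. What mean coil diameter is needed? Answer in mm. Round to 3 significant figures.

Required rate k = F/δ = 43.2/19.1 = 2.2618 N/mm
D = (Gd⁴/(8N_a·k))^(1/3) = (79.3×10³·1.46⁴/(8·24·2.2618))^(1/3)
  = (829.723)^(1/3) = 9.3967 mm

9.40 mm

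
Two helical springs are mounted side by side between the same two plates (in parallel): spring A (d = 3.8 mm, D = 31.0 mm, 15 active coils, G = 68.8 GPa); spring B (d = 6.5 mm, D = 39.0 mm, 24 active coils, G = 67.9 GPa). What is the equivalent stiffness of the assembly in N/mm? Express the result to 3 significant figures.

k_A = Gd⁴/(8D³N_a) = (68.8×10³)(3.8⁴)/(8·31.0³·15) = 4.0129 N/mm
k_B = Gd⁴/(8D³N_a) = (67.9×10³)(6.5⁴)/(8·39.0³·24) = 10.642 N/mm
Parallel: k_eq = 4.0129 + 10.642 = 14.655 N/mm

14.7 N/mm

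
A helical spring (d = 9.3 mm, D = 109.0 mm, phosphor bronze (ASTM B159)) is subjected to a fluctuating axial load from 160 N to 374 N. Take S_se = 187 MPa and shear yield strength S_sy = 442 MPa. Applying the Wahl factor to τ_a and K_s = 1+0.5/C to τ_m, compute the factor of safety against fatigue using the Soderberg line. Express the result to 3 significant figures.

2.28

C = D/d = 109.0/9.3 = 11.7204; K_W = (4C−1)/(4C−4)+0.615/C = 1.1224; K_s = 1+0.5/C = 1.0427
F_a = (F_max−F_min)/2 = 107 N; F_m = (F_max+F_min)/2 = 267 N
τ_a = K_W·8F_aD/(πd³) = 1.1224 × 36.923 = 41.444 MPa
τ_m = K_s·8F_mD/(πd³) = 1.0427 × 92.136 = 96.067 MPa
Soderberg: 1/n_f = τ_a/S_se + τ_m/S_sy = 41.444/187 + 96.067/442 = 0.22163 + 0.21735 = 0.43897
n_f = 1/0.43897 = 2.278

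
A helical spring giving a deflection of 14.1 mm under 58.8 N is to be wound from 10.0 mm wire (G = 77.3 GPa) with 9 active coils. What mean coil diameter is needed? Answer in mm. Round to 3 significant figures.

Required rate k = F/δ = 58.8/14.1 = 4.1702 N/mm
D = (Gd⁴/(8N_a·k))^(1/3) = (77.3×10³·10.0⁴/(8·9·4.1702))^(1/3)
  = (2.57448e+06)^(1/3) = 137.0554 mm

137 mm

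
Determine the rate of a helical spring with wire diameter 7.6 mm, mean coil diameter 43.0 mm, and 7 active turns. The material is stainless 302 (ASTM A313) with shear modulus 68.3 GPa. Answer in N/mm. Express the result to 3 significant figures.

51.2 N/mm

k = Gd⁴/(8D³N_a) = (68.3×10³ × 7.6⁴) / (8 × 43.0³ × 7)
  = 2.27864e+08 / 4.45239e+06 = 51.178 N/mm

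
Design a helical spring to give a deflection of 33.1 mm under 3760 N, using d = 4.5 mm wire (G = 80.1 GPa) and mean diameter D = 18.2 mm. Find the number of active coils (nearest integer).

Required rate k = F/δ = 3760/33.1 = 113.6 N/mm
N_a = Gd⁴/(8D³k) = (80.1×10³ × 4.5⁴)/(8 × 18.2³ × 113.6)
    = 3.2846e+07 / 5.47853e+06 = 5.995 → 6 coils

6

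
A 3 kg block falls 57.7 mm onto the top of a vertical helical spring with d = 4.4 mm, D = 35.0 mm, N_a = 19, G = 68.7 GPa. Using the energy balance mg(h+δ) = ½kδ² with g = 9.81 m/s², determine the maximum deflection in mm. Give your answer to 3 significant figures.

37.7 mm

k = Gd⁴/(8D³N_a) = (68.7×10³)(4.4⁴)/(8·35.0³·19) = 3.9511 N/mm
W = mg = 3 × 9.81 = 29.43 N
½kδ² − Wδ − Wh = 0 → δ = (W + √(W² + 2kWh))/k
δ = (29.43 + √(866.12 + 13418.9))/3.9511 = (29.43 + 119.52)/3.9511 = 37.698 mm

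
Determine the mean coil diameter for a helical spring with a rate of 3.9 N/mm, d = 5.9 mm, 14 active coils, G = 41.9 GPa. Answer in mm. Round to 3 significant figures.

48.8 mm

D = (Gd⁴/(8N_a·k))^(1/3) = (41.9×10³·5.9⁴/(8·14·3.9))^(1/3)
  = (116236)^(1/3) = 48.8030 mm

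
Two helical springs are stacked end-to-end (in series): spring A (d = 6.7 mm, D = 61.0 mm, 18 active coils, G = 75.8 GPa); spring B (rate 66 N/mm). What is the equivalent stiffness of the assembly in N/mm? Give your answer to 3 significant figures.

4.36 N/mm

k_A = Gd⁴/(8D³N_a) = (75.8×10³)(6.7⁴)/(8·61.0³·18) = 4.6732 N/mm
Series: 1/k_eq = 1/4.6732 + 1/66 = 0.22914; k_eq = 4.3642 N/mm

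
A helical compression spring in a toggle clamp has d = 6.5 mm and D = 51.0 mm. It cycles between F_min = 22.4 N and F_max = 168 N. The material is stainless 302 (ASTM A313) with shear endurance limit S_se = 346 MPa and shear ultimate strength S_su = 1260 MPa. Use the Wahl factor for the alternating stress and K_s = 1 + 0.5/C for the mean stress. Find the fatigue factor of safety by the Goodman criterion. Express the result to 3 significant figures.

C = D/d = 51.0/6.5 = 7.8462; K_W = (4C−1)/(4C−4)+0.615/C = 1.1879; K_s = 1+0.5/C = 1.0637
F_a = (F_max−F_min)/2 = 72.8 N; F_m = (F_max+F_min)/2 = 95.2 N
τ_a = K_W·8F_aD/(πd³) = 1.1879 × 34.427 = 40.897 MPa
τ_m = K_s·8F_mD/(πd³) = 1.0637 × 45.02 = 47.889 MPa
Goodman: 1/n_f = τ_a/S_se + τ_m/S_su = 40.897/346 + 47.889/1260 = 0.11820 + 0.03801 = 0.15621
n_f = 1/0.15621 = 6.402

6.40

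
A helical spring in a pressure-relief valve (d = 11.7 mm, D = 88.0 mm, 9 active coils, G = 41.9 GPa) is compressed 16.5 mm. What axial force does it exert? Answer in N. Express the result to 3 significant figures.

264 N

k = Gd⁴/(8D³N_a) = (41.9×10³)(11.7⁴)/(8·88.0³·9) = 16.002 N/mm
F = k·δ = 16.002 × 16.5 = 264.03 N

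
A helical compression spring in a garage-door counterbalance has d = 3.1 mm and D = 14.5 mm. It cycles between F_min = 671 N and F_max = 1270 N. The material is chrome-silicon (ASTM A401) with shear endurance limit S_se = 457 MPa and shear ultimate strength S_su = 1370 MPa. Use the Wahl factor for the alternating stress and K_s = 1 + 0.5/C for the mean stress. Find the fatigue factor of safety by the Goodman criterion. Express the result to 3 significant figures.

C = D/d = 14.5/3.1 = 4.6774; K_W = (4C−1)/(4C−4)+0.615/C = 1.3354; K_s = 1+0.5/C = 1.1069
F_a = (F_max−F_min)/2 = 299.5 N; F_m = (F_max+F_min)/2 = 970.5 N
τ_a = K_W·8F_aD/(πd³) = 1.3354 × 371.21 = 495.73 MPa
τ_m = K_s·8F_mD/(πd³) = 1.1069 × 1202.9 = 1331.5 MPa
Goodman: 1/n_f = τ_a/S_se + τ_m/S_su = 495.73/457 + 1331.5/1370 = 1.08474 + 0.97186 = 2.0566
n_f = 1/2.0566 = 0.4862

0.486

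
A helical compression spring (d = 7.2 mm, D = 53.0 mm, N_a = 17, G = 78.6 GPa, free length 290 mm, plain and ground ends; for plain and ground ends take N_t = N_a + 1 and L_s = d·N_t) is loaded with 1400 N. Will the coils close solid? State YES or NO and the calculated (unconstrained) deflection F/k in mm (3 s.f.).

k = Gd⁴/(8D³N_a) = (78.6×10³)(7.2⁴)/(8·53.0³·17) = 10.432 N/mm
N_t = 18; L_s = 7.2·18 = 129.6 mm; δ_solid = L₀ − L_s = 290 − 129.6 = 160.4 mm
δ = F/k = 1400/10.432 = 134.2 mm
δ < δ_solid → spring does not go solid

NO, δ = 134 mm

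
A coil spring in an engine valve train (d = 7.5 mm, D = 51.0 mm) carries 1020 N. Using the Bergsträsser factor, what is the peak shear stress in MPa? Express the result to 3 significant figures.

Spring index C = D/d = 51.0/7.5 = 6.8000
K_B = (4C+2)/(4C−3) = 29.200/24.200 = 1.2066
τ₀ = 8FD/(πd³) = 8·1020·51.0/(π·7.5³) = 416160/1325.4 = 314 MPa
τ_max = K·τ₀ = 1.2066 × 314 = 378.87 MPa

379 MPa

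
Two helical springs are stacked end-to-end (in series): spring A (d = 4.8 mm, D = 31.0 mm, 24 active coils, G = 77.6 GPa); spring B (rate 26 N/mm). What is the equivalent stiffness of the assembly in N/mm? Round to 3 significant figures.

k_A = Gd⁴/(8D³N_a) = (77.6×10³)(4.8⁴)/(8·31.0³·24) = 7.2018 N/mm
Series: 1/k_eq = 1/7.2018 + 1/26 = 0.17732; k_eq = 5.6397 N/mm

5.64 N/mm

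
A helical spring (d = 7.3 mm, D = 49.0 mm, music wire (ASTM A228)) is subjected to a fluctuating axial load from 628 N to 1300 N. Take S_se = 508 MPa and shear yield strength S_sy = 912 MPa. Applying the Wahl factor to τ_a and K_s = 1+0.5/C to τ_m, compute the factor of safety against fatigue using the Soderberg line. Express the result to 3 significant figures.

C = D/d = 49.0/7.3 = 6.7123; K_W = (4C−1)/(4C−4)+0.615/C = 1.2229; K_s = 1+0.5/C = 1.0745
F_a = (F_max−F_min)/2 = 336 N; F_m = (F_max+F_min)/2 = 964 N
τ_a = K_W·8F_aD/(πd³) = 1.2229 × 107.77 = 131.8 MPa
τ_m = K_s·8F_mD/(πd³) = 1.0745 × 309.2 = 332.24 MPa
Soderberg: 1/n_f = τ_a/S_se + τ_m/S_sy = 131.8/508 + 332.24/912 = 0.25944 + 0.36429 = 0.62374
n_f = 1/0.62374 = 1.603

1.60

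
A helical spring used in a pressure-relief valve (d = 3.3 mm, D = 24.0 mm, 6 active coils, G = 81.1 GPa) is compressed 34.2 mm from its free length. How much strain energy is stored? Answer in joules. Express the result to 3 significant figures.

8.48 J

k = Gd⁴/(8D³N_a) = (81.1×10³)(3.3⁴)/(8·24.0³·6) = 14.494 N/mm
U = ½kδ² = 0.5 × 14.494 × 34.2² = 8476.6 N·mm = 8.4766 J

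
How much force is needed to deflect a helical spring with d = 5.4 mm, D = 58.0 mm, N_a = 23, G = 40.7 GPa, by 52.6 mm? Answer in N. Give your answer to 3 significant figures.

k = Gd⁴/(8D³N_a) = (40.7×10³)(5.4⁴)/(8·58.0³·23) = 0.96398 N/mm
F = k·δ = 0.96398 × 52.6 = 50.705 N

50.7 N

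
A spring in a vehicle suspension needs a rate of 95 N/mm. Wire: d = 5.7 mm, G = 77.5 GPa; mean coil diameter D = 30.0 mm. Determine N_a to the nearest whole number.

N_a = Gd⁴/(8D³k) = (77.5×10³ × 5.7⁴)/(8 × 30.0³ × 95)
    = 8.1809e+07 / 2.052e+07 = 3.987 → 4 coils

4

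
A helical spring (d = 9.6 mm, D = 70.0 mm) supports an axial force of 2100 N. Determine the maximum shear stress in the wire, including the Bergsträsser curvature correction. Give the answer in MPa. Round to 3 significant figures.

504 MPa

Spring index C = D/d = 70.0/9.6 = 7.2917
K_B = (4C+2)/(4C−3) = 31.167/26.167 = 1.1911
τ₀ = 8FD/(πd³) = 8·2100·70.0/(π·9.6³) = 1.176e+06/2779.5 = 423.1 MPa
τ_max = K·τ₀ = 1.1911 × 423.1 = 503.95 MPa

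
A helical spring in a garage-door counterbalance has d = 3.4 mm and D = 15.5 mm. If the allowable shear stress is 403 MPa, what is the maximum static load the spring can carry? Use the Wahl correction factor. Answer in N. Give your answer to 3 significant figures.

298 N

C = D/d = 15.5/3.4 = 4.5588
K_W = (4C−1)/(4C−4) + 0.615/C = 17.235/14.235 + 0.1349 = 1.3456
τ_max = K·8FD/(πd³) → F_max = τ_allow·πd³/(8DK)
F_max = 403·π·3.4³/(8·15.5·1.3456) = 49761/166.86 = 298.22 N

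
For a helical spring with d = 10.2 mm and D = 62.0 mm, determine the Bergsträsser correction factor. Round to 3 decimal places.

C = D/d = 62.0/10.2 = 6.0784
K_B = (4C+2)/(4C−3) = 26.314/21.314 = 1.2346

1.235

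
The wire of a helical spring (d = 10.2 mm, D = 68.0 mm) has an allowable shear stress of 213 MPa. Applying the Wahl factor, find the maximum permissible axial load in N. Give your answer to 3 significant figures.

1070 N

C = D/d = 68.0/10.2 = 6.6667
K_W = (4C−1)/(4C−4) + 0.615/C = 25.667/22.667 + 0.0922 = 1.2246
τ_max = K·8FD/(πd³) → F_max = τ_allow·πd³/(8DK)
F_max = 213·π·10.2³/(8·68.0·1.2246) = 7.1012e+05/666.18 = 1065.9 N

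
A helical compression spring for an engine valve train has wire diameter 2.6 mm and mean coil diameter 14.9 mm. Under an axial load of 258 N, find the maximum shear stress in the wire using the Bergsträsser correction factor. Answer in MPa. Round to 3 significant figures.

Spring index C = D/d = 14.9/2.6 = 5.7308
K_B = (4C+2)/(4C−3) = 24.923/19.923 = 1.2510
τ₀ = 8FD/(πd³) = 8·258·14.9/(π·2.6³) = 30753.6/55.217 = 556.96 MPa
τ_max = K·τ₀ = 1.2510 × 556.96 = 696.74 MPa

697 MPa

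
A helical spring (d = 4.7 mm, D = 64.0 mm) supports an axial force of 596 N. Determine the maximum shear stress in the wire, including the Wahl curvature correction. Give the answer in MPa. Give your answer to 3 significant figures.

1030 MPa

Spring index C = D/d = 64.0/4.7 = 13.6170
K_W = (4C−1)/(4C−4) + 0.615/C = 53.468/50.468 + 0.0452 = 1.1046
τ₀ = 8FD/(πd³) = 8·596·64.0/(π·4.7³) = 305152/326.17 = 935.56 MPa
τ_max = K·τ₀ = 1.1046 × 935.56 = 1033.4 MPa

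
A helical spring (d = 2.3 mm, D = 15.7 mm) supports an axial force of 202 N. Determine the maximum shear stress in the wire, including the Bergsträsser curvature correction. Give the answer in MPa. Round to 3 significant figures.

Spring index C = D/d = 15.7/2.3 = 6.8261
K_B = (4C+2)/(4C−3) = 29.304/24.304 = 1.2057
τ₀ = 8FD/(πd³) = 8·202·15.7/(π·2.3³) = 25371.2/38.224 = 663.75 MPa
τ_max = K·τ₀ = 1.2057 × 663.75 = 800.31 MPa

800 MPa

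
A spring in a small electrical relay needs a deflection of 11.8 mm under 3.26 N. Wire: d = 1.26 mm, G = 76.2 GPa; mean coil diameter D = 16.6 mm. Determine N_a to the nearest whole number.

19

Required rate k = F/δ = 3.26/11.8 = 0.27627 N/mm
N_a = Gd⁴/(8D³k) = (76.2×10³ × 1.26⁴)/(8 × 16.6³ × 0.27627)
    = 192060 / 10110 = 19 → 19 coils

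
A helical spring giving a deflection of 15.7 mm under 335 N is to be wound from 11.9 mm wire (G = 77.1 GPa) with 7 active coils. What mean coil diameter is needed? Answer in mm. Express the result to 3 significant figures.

Required rate k = F/δ = 335/15.7 = 21.338 N/mm
D = (Gd⁴/(8N_a·k))^(1/3) = (77.1×10³·11.9⁴/(8·7·21.338))^(1/3)
  = (1.29392e+06)^(1/3) = 108.9690 mm

109 mm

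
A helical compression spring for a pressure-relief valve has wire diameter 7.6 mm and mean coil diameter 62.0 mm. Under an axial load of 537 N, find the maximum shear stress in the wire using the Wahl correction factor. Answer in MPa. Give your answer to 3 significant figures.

228 MPa

Spring index C = D/d = 62.0/7.6 = 8.1579
K_W = (4C−1)/(4C−4) + 0.615/C = 31.632/28.632 + 0.0754 = 1.1802
τ₀ = 8FD/(πd³) = 8·537·62.0/(π·7.6³) = 266352/1379.1 = 193.14 MPa
τ_max = K·τ₀ = 1.1802 × 193.14 = 227.93 MPa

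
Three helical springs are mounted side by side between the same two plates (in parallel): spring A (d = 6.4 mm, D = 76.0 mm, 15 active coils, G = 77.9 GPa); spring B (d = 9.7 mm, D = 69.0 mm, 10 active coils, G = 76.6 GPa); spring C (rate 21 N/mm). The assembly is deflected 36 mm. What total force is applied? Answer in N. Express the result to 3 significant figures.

1770 N

k_A = Gd⁴/(8D³N_a) = (77.9×10³)(6.4⁴)/(8·76.0³·15) = 2.481 N/mm
k_B = Gd⁴/(8D³N_a) = (76.6×10³)(9.7⁴)/(8·69.0³·10) = 25.803 N/mm
Parallel: k_eq = 2.481 + 25.803 + 21 = 49.285 N/mm
F = k_eq·δ = 49.285·36 = 1774.2 N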